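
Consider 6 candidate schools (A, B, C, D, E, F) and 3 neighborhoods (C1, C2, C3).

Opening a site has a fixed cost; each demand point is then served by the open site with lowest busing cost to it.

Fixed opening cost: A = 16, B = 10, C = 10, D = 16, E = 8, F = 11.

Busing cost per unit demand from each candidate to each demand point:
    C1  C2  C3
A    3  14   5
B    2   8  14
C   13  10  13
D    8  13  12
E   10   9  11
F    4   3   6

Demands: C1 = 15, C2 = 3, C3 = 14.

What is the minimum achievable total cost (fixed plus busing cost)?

Open {B, F}: assign each demand point to its cheapest open site.
  C1→B 15×2=30, C2→F 3×3=9, C3→F 14×6=84
  busing cost 123, fixed 21 → total 144.
Compare {A, B, F}: busing cost 109 + fixed 37 = 146.
Compare {A, B}: busing cost 124 + fixed 26 = 150.
Compare {A, F}: busing cost 124 + fixed 27 = 151.
All other subsets cost ≥ 146. Minimum total cost: 144.

144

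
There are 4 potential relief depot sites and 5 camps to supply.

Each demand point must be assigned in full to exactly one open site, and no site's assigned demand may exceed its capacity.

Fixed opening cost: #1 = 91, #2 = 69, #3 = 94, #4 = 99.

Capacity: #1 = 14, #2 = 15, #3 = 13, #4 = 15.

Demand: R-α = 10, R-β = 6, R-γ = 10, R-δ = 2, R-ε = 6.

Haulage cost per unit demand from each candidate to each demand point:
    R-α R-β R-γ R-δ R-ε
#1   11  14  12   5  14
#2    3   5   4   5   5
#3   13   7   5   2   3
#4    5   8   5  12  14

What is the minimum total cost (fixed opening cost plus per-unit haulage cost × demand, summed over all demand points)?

Open {#2, #3, #4}; cheapest assignment that respects the capacities:
  #2 (cap 15, load 12): R-α, R-δ — cost 10×3 + 2×5 = 40
  #3 (cap 13, load 12): R-β, R-ε — cost 6×7 + 6×3 = 60
  #4 (cap 15, load 10): R-γ — cost 10×5 = 50
  Shipping 150, fixed 262 → total 412.
  Any other capacity-feasible assignment to {#2, #3, #4} ships for at least 150.
Compare {#1, #2, #3}: its best feasible assignment gives total 474.
Compare {#1, #2, #4}: its best feasible assignment gives total 489.
Every other set of open sites that can feasibly serve all demand totals ≥ 474 even under its best assignment. Minimum: 412.

412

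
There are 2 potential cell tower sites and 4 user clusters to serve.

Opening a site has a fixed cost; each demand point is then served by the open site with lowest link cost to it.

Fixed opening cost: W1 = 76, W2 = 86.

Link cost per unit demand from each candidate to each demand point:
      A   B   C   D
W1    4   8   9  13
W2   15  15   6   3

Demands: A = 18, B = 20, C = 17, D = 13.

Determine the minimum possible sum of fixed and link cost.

535

Open {W1, W2}: assign each demand point to its cheapest open site.
  A→W1 18×4=72, B→W1 20×8=160, C→W2 17×6=102, D→W2 13×3=39
  link cost 373, fixed 162 → total 535.
Compare {W1}: link cost 554 + fixed 76 = 630.
Compare {W2}: link cost 711 + fixed 86 = 797.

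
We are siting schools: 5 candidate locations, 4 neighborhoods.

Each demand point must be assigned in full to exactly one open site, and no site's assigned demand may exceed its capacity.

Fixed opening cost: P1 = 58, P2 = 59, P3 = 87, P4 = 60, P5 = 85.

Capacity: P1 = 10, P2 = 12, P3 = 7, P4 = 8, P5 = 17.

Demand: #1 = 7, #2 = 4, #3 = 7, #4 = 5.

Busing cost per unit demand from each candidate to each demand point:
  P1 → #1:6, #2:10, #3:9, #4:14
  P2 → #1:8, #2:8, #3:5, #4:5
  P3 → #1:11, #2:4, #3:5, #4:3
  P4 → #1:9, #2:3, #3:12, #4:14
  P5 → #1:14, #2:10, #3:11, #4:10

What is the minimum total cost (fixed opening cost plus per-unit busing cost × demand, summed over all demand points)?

Open {P1, P2, P4}; cheapest assignment that respects the capacities:
  P1 (cap 10, load 7): #1 — cost 7×6 = 42
  P2 (cap 12, load 12): #3, #4 — cost 7×5 + 5×5 = 60
  P4 (cap 8, load 4): #2 — cost 4×3 = 12
  Shipping 114, fixed 177 → total 291.
  Any other capacity-feasible assignment to {P1, P2, P4} ships for at least 114.
Compare {P1, P2, P3}: its best feasible assignment gives total 322.
Compare {P2, P3, P4}: its best feasible assignment gives total 334.
Every other set of open sites that can feasibly serve all demand totals ≥ 322 even under its best assignment. Minimum: 291.

291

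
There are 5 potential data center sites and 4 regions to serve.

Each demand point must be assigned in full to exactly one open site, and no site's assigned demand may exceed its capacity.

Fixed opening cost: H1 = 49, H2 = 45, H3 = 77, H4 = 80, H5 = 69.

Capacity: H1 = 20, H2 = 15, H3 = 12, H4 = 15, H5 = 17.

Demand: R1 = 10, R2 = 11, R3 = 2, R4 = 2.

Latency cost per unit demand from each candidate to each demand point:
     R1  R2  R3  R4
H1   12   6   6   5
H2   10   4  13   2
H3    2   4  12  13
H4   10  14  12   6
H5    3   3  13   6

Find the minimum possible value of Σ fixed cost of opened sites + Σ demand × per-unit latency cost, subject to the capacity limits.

Open {H2, H3}; cheapest assignment that respects the capacities:
  H2 (cap 15, load 13): R2, R4 — cost 11×4 + 2×2 = 48
  H3 (cap 12, load 12): R1, R3 — cost 10×2 + 2×12 = 44
  Shipping 92, fixed 122 → total 214.
  Any other capacity-feasible assignment to {H2, H3} ships for at least 92.
Compare {H2, H5}: its best feasible assignment gives total 218.
Compare {H1, H3}: its best feasible assignment gives total 234.
Every other set of open sites that can feasibly serve all demand totals ≥ 218 even under its best assignment. Minimum: 214.

214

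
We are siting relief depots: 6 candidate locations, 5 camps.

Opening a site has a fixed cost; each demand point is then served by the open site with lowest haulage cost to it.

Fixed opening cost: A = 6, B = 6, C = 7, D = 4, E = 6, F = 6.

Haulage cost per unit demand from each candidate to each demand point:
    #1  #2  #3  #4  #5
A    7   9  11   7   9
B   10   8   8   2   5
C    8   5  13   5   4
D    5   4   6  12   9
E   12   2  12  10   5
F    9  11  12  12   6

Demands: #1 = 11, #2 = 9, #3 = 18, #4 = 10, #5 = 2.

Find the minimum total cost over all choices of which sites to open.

227

Open {B, D, E}: assign each demand point to its cheapest open site.
  #1→D 11×5=55, #2→E 9×2=18, #3→D 18×6=108, #4→B 10×2=20, #5→B 2×5=10
  haulage cost 211, fixed 16 → total 227.
Compare {B, C, D, E}: haulage cost 209 + fixed 23 = 232.
Compare {A, B, D, E}: haulage cost 211 + fixed 22 = 233.
Compare {B, D, E, F}: haulage cost 211 + fixed 22 = 233.
All other subsets cost ≥ 232. Minimum total cost: 227.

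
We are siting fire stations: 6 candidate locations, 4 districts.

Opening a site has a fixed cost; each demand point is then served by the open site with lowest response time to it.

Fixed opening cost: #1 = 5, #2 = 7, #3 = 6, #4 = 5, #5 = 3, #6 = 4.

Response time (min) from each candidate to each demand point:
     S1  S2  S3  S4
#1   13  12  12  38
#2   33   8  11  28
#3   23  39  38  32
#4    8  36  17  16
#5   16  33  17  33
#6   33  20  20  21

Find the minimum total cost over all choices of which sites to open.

Open {#2, #4}: assign each demand point to its cheapest open site.
  S1→#4 8, S2→#2 8, S3→#2 11, S4→#4 16
  response time 43, fixed 12 → total 55.
Compare {#1, #4}: response time 48 + fixed 10 = 58.
Compare {#2, #4, #5}: response time 43 + fixed 15 = 58.
Compare {#2, #4, #6}: response time 43 + fixed 16 = 59.
All other subsets cost ≥ 58. Minimum total cost: 55.

55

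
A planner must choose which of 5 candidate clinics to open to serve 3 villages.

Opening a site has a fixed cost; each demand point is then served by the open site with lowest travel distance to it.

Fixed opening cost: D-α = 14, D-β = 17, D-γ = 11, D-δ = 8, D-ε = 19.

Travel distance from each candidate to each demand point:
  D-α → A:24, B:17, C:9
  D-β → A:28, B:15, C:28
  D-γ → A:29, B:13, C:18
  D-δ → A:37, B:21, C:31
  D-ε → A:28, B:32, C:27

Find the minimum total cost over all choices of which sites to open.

64

Open {D-α}: assign each demand point to its cheapest open site.
  A→D-α 24, B→D-α 17, C→D-α 9
  travel distance 50, fixed 14 → total 64.
Compare {D-γ}: travel distance 60 + fixed 11 = 71.
Compare {D-α, D-γ}: travel distance 46 + fixed 25 = 71.
Compare {D-α, D-δ}: travel distance 50 + fixed 22 = 72.
All other subsets cost ≥ 71. Minimum total cost: 64.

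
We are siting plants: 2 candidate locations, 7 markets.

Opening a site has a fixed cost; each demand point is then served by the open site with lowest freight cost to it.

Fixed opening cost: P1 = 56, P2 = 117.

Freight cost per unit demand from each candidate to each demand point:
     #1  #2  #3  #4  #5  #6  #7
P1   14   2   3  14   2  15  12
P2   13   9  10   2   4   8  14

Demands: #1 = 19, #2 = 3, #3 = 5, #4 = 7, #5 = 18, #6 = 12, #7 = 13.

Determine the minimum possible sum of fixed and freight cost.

743

Open {P1, P2}: assign each demand point to its cheapest open site.
  #1→P2 19×13=247, #2→P1 3×2=6, #3→P1 5×3=15, #4→P2 7×2=14, #5→P1 18×2=36, #6→P2 12×8=96, #7→P1 13×12=156
  freight cost 570, fixed 173 → total 743.
Compare {P2}: freight cost 688 + fixed 117 = 805.
Compare {P1}: freight cost 757 + fixed 56 = 813.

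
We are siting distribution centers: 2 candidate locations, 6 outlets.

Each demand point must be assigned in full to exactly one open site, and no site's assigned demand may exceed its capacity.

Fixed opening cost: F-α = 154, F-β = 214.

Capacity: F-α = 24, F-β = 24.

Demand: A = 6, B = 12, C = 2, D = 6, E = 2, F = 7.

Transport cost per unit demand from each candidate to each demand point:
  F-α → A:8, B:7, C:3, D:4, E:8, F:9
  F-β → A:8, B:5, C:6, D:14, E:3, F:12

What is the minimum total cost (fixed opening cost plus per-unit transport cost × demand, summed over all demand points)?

575

Open {F-α, F-β}; cheapest assignment that respects the capacities:
  F-α (cap 24, load 21): A, C, D, F — cost 6×8 + 2×3 + 6×4 + 7×9 = 141
  F-β (cap 24, load 14): B, E — cost 12×5 + 2×3 = 66
  Shipping 207, fixed 368 → total 575.
  Any other capacity-feasible assignment to {F-α, F-β} ships for at least 207.
Total demand is 35 and no other set of sites has combined capacity ≥ 35, so {F-α, F-β} is the only feasible choice of open sites. Minimum: 575.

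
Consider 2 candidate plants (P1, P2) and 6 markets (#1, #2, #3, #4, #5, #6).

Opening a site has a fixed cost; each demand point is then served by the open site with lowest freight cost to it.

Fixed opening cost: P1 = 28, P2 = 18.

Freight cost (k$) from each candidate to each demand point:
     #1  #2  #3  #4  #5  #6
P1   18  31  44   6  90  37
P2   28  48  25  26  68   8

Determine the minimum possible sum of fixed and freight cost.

202

Open {P1, P2}: assign each demand point to its cheapest open site.
  #1→P1 18, #2→P1 31, #3→P2 25, #4→P1 6, #5→P2 68, #6→P2 8
  freight cost 156, fixed 46 → total 202.
Compare {P2}: freight cost 203 + fixed 18 = 221.
Compare {P1}: freight cost 226 + fixed 28 = 254.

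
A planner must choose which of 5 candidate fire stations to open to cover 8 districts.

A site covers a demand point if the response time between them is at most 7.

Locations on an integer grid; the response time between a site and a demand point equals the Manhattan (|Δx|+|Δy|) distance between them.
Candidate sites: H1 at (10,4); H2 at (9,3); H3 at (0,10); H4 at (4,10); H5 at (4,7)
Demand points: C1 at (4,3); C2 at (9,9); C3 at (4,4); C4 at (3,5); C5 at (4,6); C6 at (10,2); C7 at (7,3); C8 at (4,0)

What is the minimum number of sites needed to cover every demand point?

2

Coverage sets (demand points within 7 of each site):
  H1: {C1, C2, C3, C6, C7}
  H2: {C1, C2, C3, C6, C7}
  H3: {}
  H4: {C1, C2, C3, C4, C5}
  H5: {C1, C2, C3, C4, C5, C7, C8}
No single site covers all 8 demand points.
But {H1, H5} covers everything, so the minimum is 2.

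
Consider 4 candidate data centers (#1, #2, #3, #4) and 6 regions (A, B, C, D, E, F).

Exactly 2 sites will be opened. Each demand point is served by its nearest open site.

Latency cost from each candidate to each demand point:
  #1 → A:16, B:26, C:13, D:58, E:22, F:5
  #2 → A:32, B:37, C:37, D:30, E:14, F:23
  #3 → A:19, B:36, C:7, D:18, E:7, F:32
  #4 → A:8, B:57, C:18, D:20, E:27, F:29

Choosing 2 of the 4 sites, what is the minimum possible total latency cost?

Open {#1, #3}.
  A→#1 16, B→#1 26, C→#3 7, D→#3 18, E→#3 7, F→#1 5  ⇒ total 79.
Compare {#1, #4}: total 94.
Compare {#1, #2}: total 104.
No size-2 selection does better; minimum is 79.

79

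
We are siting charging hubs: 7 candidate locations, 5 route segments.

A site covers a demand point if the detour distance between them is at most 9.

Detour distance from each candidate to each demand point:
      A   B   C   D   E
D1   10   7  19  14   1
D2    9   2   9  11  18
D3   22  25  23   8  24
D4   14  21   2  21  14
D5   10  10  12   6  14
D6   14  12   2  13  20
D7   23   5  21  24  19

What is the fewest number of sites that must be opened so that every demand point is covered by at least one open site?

3

Coverage sets (demand points within 9 of each site):
  D1: {B, E}
  D2: {A, B, C}
  D3: {D}
  D4: {C}
  D5: {D}
  D6: {C}
  D7: {B}
No 2 sites suffice: every size-2 union leaves at least one demand point uncovered.
But {D1, D2, D3} covers everything, so the minimum is 3.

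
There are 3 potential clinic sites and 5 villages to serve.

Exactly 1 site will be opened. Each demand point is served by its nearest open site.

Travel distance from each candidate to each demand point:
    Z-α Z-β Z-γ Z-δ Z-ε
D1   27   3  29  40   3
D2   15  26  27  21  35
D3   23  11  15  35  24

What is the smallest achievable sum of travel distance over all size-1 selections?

102

Open {D1}.
  Z-α→D1 27, Z-β→D1 3, Z-γ→D1 29, Z-δ→D1 40, Z-ε→D1 3  ⇒ total 102.
Compare {D3}: total 108.
Compare {D2}: total 124.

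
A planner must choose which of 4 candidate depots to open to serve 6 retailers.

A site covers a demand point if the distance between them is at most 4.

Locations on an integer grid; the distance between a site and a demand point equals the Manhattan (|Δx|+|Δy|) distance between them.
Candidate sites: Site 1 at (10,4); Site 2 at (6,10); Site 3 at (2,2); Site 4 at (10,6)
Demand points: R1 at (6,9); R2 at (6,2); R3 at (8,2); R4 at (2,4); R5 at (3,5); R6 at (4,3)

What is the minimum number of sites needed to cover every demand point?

3

Coverage sets (demand points within 4 of each site):
  Site 1: {R3}
  Site 2: {R1}
  Site 3: {R2, R4, R5, R6}
  Site 4: {}
No 2 sites suffice: every size-2 union leaves at least one demand point uncovered.
But {Site 1, Site 2, Site 3} covers everything, so the minimum is 3.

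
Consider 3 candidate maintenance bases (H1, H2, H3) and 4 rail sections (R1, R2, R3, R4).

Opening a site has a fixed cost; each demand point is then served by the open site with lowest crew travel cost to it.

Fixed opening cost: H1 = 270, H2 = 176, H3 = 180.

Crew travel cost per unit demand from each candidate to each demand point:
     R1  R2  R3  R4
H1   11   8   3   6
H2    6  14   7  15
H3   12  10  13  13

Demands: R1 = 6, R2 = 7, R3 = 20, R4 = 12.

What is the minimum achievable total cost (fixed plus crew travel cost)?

524

Open {H1}: assign each demand point to its cheapest open site.
  R1→H1 6×11=66, R2→H1 7×8=56, R3→H1 20×3=60, R4→H1 12×6=72
  crew travel cost 254, fixed 270 → total 524.
Compare {H2}: crew travel cost 454 + fixed 176 = 630.
Compare {H1, H2}: crew travel cost 224 + fixed 446 = 670.
Compare {H1, H3}: crew travel cost 254 + fixed 450 = 704.
All other subsets cost ≥ 630. Minimum total cost: 524.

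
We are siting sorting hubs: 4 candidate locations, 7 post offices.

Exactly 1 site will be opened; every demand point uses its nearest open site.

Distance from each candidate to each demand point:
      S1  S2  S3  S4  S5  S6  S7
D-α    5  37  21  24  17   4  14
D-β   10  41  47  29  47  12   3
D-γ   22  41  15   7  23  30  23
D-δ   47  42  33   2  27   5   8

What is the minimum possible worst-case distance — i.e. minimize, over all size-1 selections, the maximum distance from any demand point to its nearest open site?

Open {D-α}.
  Farthest demand point is S2 at distance 37 (to D-α); all others are ≤ 37.
With {D-γ} the worst case is 41.
With {D-β} the worst case is 47.
No size-1 selection achieves below 37.

37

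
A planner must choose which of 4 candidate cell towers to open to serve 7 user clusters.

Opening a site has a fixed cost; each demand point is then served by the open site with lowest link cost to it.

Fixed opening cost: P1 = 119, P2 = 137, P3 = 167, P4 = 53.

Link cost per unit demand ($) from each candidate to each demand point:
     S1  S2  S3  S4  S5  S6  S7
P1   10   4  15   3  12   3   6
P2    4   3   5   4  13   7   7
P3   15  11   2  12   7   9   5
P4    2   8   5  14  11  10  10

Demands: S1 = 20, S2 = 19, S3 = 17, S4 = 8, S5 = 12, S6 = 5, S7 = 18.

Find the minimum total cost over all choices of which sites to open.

652

Open {P1, P4}: assign each demand point to its cheapest open site.
  S1→P4 20×2=40, S2→P1 19×4=76, S3→P4 17×5=85, S4→P1 8×3=24, S5→P4 12×11=132, S6→P1 5×3=15, S7→P1 18×6=108
  link cost 480, fixed 172 → total 652.
Compare {P2, P4}: link cost 507 + fixed 190 = 697.
Compare {P1, P3, P4}: link cost 363 + fixed 339 = 702.
Compare {P2}: link cost 571 + fixed 137 = 708.
All other subsets cost ≥ 697. Minimum total cost: 652.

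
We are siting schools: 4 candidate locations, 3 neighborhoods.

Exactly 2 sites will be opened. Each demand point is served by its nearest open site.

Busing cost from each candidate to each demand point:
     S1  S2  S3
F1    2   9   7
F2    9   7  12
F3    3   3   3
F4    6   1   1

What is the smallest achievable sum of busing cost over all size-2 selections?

Open {F1, F4}.
  S1→F1 2, S2→F4 1, S3→F4 1  ⇒ total 4.
Compare {F3, F4}: total 5.
Compare {F1, F3}: total 8.
No size-2 selection does better; minimum is 4.

4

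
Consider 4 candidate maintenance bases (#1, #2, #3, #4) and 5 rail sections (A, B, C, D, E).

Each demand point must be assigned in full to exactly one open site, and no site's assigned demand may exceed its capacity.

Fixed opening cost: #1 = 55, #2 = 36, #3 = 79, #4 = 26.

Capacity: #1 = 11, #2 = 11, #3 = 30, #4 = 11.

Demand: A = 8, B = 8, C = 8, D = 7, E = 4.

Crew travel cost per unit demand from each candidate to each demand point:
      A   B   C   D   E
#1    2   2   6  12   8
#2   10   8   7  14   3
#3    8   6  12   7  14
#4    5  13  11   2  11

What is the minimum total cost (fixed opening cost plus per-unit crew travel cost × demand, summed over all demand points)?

367

Open {#2, #3, #4}; cheapest assignment that respects the capacities:
  #2 (cap 11, load 8): C — cost 8×7 = 56
  #3 (cap 30, load 16): A, B — cost 8×8 + 8×6 = 112
  #4 (cap 11, load 11): D, E — cost 7×2 + 4×11 = 58
  Shipping 226, fixed 141 → total 367.
  Any other capacity-feasible assignment to {#2, #3, #4} ships for at least 226.
Compare {#3, #4}: its best feasible assignment gives total 371.
Compare {#1, #2, #3, #4}: its best feasible assignment gives total 374.
Every other set of open sites that can feasibly serve all demand totals ≥ 371 even under its best assignment. Minimum: 367.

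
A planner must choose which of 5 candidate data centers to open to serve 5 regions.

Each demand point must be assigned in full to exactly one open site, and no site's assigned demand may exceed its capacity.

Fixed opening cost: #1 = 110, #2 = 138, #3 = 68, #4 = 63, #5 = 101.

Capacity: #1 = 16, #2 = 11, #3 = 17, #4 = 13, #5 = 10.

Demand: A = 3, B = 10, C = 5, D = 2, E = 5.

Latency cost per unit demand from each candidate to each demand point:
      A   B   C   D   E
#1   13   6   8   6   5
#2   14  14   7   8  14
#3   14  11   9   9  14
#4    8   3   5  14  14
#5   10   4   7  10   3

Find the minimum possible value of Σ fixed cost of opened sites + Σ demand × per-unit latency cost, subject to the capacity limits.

Open {#1, #4}; cheapest assignment that respects the capacities:
  #1 (cap 16, load 12): C, D, E — cost 5×8 + 2×6 + 5×5 = 77
  #4 (cap 13, load 13): A, B — cost 3×8 + 10×3 = 54
  Shipping 131, fixed 173 → total 304.
  Any other capacity-feasible assignment to {#1, #4} ships for at least 131.
Compare {#3, #4}: its best feasible assignment gives total 318.
Compare {#3, #4, #5}: its best feasible assignment gives total 354.
Every other set of open sites that can feasibly serve all demand totals ≥ 318 even under its best assignment. Minimum: 304.

304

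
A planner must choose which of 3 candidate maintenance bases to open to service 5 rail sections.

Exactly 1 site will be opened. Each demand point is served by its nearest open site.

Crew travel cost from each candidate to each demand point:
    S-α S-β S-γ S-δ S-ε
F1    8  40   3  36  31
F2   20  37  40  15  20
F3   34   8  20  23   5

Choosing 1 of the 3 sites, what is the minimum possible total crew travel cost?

90

Open {F3}.
  S-α→F3 34, S-β→F3 8, S-γ→F3 20, S-δ→F3 23, S-ε→F3 5  ⇒ total 90.
Compare {F1}: total 118.
Compare {F2}: total 132.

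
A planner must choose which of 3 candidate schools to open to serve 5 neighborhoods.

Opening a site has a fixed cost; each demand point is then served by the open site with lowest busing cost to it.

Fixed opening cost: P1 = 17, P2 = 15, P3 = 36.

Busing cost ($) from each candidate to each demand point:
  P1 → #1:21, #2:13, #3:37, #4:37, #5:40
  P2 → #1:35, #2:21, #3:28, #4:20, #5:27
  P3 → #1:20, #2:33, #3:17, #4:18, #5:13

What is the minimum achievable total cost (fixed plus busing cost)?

Open {P1, P3}: assign each demand point to its cheapest open site.
  #1→P3 20, #2→P1 13, #3→P3 17, #4→P3 18, #5→P3 13
  busing cost 81, fixed 53 → total 134.
Compare {P3}: busing cost 101 + fixed 36 = 137.
Compare {P2, P3}: busing cost 89 + fixed 51 = 140.
Compare {P1, P2}: busing cost 109 + fixed 32 = 141.
All other subsets cost ≥ 137. Minimum total cost: 134.

134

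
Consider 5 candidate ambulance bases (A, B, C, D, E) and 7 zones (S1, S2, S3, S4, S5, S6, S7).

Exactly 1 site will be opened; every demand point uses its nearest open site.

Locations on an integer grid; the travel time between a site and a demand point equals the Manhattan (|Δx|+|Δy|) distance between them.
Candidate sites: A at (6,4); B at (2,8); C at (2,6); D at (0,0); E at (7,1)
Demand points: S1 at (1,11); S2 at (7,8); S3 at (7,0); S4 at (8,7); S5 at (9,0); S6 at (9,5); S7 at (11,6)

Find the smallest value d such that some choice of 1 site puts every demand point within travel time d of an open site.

12

Open {A}.
  Farthest demand point is S1 at travel time 12 (to A); all others are ≤ 12.
With {C} the worst case is 13.
With {B} the worst case is 15.
No size-1 selection achieves below 12.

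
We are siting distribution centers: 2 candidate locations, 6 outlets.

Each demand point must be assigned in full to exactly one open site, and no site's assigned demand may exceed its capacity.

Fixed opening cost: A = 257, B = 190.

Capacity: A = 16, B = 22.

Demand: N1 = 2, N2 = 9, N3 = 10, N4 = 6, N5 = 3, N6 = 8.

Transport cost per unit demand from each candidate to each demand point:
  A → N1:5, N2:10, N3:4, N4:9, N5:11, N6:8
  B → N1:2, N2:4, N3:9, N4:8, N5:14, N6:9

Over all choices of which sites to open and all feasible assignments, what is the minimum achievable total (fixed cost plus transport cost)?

Open {A, B}; cheapest assignment that respects the capacities:
  A (cap 16, load 16): N3, N4 — cost 10×4 + 6×9 = 94
  B (cap 22, load 22): N1, N2, N5, N6 — cost 2×2 + 9×4 + 3×14 + 8×9 = 154
  Shipping 248, fixed 447 → total 695.
  Any other capacity-feasible assignment to {A, B} ships for at least 248.
Total demand is 38 and no other set of sites has combined capacity ≥ 38, so {A, B} is the only feasible choice of open sites. Minimum: 695.

695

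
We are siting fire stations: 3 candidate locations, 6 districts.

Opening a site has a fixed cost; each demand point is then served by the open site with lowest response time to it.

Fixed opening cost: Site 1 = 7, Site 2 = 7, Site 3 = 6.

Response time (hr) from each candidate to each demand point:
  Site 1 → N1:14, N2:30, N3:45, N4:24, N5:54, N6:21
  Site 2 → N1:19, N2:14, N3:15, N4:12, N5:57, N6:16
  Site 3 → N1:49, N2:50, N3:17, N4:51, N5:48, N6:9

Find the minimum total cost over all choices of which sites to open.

Open {Site 2, Site 3}: assign each demand point to its cheapest open site.
  N1→Site 2 19, N2→Site 2 14, N3→Site 2 15, N4→Site 2 12, N5→Site 3 48, N6→Site 3 9
  response time 117, fixed 13 → total 130.
Compare {Site 1, Site 2, Site 3}: response time 112 + fixed 20 = 132.
Compare {Site 1, Site 2}: response time 125 + fixed 14 = 139.
Compare {Site 2}: response time 133 + fixed 7 = 140.
All other subsets cost ≥ 132. Minimum total cost: 130.

130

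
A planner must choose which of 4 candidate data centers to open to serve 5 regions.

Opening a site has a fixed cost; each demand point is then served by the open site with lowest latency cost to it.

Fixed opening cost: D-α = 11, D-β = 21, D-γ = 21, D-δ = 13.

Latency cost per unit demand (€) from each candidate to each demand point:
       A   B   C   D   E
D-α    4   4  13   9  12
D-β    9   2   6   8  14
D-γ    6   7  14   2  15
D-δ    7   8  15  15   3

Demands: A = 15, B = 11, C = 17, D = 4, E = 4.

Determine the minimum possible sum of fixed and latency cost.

Open {D-α, D-β, D-γ, D-δ}: assign each demand point to its cheapest open site.
  A→D-α 15×4=60, B→D-β 11×2=22, C→D-β 17×6=102, D→D-γ 4×2=8, E→D-δ 4×3=12
  latency cost 204, fixed 66 → total 270.
Compare {D-α, D-β, D-δ}: latency cost 228 + fixed 45 = 273.
Compare {D-β, D-γ, D-δ}: latency cost 234 + fixed 55 = 289.
Compare {D-α, D-β, D-γ}: latency cost 240 + fixed 53 = 293.
All other subsets cost ≥ 273. Minimum total cost: 270.

270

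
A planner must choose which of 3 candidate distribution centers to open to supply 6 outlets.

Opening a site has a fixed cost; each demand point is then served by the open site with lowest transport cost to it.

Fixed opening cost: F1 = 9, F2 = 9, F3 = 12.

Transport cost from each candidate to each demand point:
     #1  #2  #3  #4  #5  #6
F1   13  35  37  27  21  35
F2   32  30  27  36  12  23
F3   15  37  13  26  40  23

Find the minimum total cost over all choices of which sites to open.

140

Open {F2, F3}: assign each demand point to its cheapest open site.
  #1→F3 15, #2→F2 30, #3→F3 13, #4→F3 26, #5→F2 12, #6→F2 23
  transport cost 119, fixed 21 → total 140.
Compare {F1, F2, F3}: transport cost 117 + fixed 30 = 147.
Compare {F1, F2}: transport cost 132 + fixed 18 = 150.
Compare {F1, F3}: transport cost 131 + fixed 21 = 152.
All other subsets cost ≥ 147. Minimum total cost: 140.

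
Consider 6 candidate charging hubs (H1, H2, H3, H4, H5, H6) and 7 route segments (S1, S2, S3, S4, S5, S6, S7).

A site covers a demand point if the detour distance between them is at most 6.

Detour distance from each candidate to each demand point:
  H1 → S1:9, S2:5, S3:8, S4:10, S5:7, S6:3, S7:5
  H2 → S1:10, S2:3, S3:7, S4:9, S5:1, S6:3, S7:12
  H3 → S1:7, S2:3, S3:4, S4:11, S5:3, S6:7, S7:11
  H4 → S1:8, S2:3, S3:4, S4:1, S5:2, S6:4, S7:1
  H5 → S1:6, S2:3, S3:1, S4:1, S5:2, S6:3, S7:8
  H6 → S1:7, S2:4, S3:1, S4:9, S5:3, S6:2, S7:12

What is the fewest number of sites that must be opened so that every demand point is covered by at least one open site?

Coverage sets (demand points within 6 of each site):
  H1: {S2, S6, S7}
  H2: {S2, S5, S6}
  H3: {S2, S3, S5}
  H4: {S2, S3, S4, S5, S6, S7}
  H5: {S1, S2, S3, S4, S5, S6}
  H6: {S2, S3, S5, S6}
No single site covers all 7 demand points.
But {H1, H5} covers everything, so the minimum is 2.

2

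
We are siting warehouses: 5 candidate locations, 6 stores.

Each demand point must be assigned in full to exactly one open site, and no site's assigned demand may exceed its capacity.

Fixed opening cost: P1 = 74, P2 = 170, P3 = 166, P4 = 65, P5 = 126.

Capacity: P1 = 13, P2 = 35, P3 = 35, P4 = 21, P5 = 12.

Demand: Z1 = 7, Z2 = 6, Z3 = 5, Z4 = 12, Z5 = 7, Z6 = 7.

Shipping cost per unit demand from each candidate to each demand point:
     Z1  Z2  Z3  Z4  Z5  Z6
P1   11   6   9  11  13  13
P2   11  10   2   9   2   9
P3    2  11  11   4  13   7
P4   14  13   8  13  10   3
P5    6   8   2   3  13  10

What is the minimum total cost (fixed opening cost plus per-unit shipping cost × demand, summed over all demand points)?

Open {P3, P4}; cheapest assignment that respects the capacities:
  P3 (cap 35, load 25): Z1, Z2, Z4 — cost 7×2 + 6×11 + 12×4 = 128
  P4 (cap 21, load 19): Z3, Z5, Z6 — cost 5×8 + 7×10 + 7×3 = 131
  Shipping 259, fixed 231 → total 490.
  Any other capacity-feasible assignment to {P3, P4} ships for at least 259.
Compare {P1, P3}: its best feasible assignment gives total 523.
Compare {P2, P3}: its best feasible assignment gives total 531.
Every other set of open sites that can feasibly serve all demand totals ≥ 523 even under its best assignment. Minimum: 490.

490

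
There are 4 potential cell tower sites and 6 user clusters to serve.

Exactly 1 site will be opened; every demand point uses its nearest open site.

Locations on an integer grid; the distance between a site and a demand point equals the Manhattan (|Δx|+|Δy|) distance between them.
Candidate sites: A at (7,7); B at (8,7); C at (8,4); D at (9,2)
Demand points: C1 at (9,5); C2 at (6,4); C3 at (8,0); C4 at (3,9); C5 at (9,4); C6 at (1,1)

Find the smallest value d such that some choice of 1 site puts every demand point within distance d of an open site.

10

Open {C}.
  Farthest demand point is C4 at distance 10 (to C); all others are ≤ 10.
With {A} the worst case is 12.
With {B} the worst case is 13.
No size-1 selection achieves below 10.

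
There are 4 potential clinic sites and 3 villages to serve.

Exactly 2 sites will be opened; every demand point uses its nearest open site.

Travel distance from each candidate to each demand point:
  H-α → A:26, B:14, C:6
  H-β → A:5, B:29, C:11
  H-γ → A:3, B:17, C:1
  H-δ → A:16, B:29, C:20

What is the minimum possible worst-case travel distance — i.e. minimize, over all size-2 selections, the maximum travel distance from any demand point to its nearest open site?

Open {H-α, H-β}.
  Farthest demand point is B at travel distance 14 (to H-α); all others are ≤ 14.
With {H-α, H-γ} the worst case is 14.
With {H-α, H-δ} the worst case is 16.
No size-2 selection achieves below 14.

14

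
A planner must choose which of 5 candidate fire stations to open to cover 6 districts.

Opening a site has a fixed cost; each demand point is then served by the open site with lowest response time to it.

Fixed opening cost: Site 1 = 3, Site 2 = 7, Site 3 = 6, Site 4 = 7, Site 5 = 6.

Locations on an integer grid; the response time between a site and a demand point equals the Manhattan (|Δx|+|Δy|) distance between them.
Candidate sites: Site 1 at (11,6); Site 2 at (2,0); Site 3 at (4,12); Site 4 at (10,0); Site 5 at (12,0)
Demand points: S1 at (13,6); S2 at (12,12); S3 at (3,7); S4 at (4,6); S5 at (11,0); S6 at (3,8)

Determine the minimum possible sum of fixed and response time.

41

Open {Site 1, Site 3}: assign each demand point to its cheapest open site.
  S1→Site 1 2, S2→Site 1 7, S3→Site 3 6, S4→Site 3 6, S5→Site 1 6, S6→Site 3 5
  response time 32, fixed 9 → total 41.
Compare {Site 1, Site 3, Site 5}: response time 27 + fixed 15 = 42.
Compare {Site 1, Site 3, Site 4}: response time 27 + fixed 16 = 43.
Compare {Site 1}: response time 41 + fixed 3 = 44.
All other subsets cost ≥ 42. Minimum total cost: 41.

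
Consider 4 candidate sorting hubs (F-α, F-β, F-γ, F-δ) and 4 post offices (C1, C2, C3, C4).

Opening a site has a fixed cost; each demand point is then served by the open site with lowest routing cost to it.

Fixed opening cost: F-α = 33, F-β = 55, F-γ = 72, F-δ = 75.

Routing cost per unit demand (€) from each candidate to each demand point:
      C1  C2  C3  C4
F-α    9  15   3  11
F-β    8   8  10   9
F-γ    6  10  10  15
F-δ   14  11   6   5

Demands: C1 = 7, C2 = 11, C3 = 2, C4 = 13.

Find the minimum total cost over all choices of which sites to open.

336

Open {F-β}: assign each demand point to its cheapest open site.
  C1→F-β 7×8=56, C2→F-β 11×8=88, C3→F-β 2×10=20, C4→F-β 13×9=117
  routing cost 281, fixed 55 → total 336.
Compare {F-β, F-δ}: routing cost 221 + fixed 130 = 351.
Compare {F-α, F-β}: routing cost 267 + fixed 88 = 355.
Compare {F-α, F-δ}: routing cost 255 + fixed 108 = 363.
All other subsets cost ≥ 351. Minimum total cost: 336.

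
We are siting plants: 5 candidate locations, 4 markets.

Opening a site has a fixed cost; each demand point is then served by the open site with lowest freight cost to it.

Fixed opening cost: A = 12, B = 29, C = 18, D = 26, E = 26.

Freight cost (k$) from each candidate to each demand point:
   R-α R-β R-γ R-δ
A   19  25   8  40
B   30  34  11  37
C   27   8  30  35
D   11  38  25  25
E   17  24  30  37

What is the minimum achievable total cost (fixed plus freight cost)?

Open {A, C}: assign each demand point to its cheapest open site.
  R-α→A 19, R-β→C 8, R-γ→A 8, R-δ→C 35
  freight cost 70, fixed 30 → total 100.
Compare {A}: freight cost 92 + fixed 12 = 104.
Compare {A, D}: freight cost 69 + fixed 38 = 107.
Compare {A, C, D}: freight cost 52 + fixed 56 = 108.
All other subsets cost ≥ 104. Minimum total cost: 100.

100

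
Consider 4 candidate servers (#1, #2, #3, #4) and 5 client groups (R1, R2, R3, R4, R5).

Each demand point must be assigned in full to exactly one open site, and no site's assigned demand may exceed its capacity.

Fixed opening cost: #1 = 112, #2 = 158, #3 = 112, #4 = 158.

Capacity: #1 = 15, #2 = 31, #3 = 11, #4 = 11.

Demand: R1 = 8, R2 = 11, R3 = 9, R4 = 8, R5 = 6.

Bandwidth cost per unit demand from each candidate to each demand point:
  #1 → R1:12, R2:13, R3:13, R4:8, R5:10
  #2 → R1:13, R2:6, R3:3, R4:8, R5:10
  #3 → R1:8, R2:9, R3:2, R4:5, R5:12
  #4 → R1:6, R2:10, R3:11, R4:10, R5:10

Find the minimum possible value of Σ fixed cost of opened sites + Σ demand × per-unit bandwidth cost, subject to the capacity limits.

Open {#1, #2}; cheapest assignment that respects the capacities:
  #1 (cap 15, load 14): R1, R5 — cost 8×12 + 6×10 = 156
  #2 (cap 31, load 28): R2, R3, R4 — cost 11×6 + 9×3 + 8×8 = 157
  Shipping 313, fixed 270 → total 583.
  Any other capacity-feasible assignment to {#1, #2} ships for at least 313.
Compare {#2, #3}: its best feasible assignment gives total 624.
Compare {#1, #2, #3}: its best feasible assignment gives total 663.
Every other set of open sites that can feasibly serve all demand totals ≥ 624 even under its best assignment. Minimum: 583.

583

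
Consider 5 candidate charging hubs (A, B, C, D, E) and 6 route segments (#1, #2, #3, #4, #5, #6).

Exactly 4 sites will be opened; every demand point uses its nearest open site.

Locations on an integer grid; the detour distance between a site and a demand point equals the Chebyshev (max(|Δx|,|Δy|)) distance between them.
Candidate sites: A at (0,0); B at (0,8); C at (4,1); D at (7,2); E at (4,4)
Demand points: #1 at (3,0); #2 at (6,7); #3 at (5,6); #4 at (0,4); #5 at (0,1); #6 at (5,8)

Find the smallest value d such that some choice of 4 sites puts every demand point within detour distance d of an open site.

Open {A, B, C, E}.
  Farthest demand point is #4 at detour distance 4 (to A); all others are ≤ 4.
With {A, B, D, E} the worst case is 4.
With {A, C, D, E} the worst case is 4.
No size-4 selection achieves below 4.

4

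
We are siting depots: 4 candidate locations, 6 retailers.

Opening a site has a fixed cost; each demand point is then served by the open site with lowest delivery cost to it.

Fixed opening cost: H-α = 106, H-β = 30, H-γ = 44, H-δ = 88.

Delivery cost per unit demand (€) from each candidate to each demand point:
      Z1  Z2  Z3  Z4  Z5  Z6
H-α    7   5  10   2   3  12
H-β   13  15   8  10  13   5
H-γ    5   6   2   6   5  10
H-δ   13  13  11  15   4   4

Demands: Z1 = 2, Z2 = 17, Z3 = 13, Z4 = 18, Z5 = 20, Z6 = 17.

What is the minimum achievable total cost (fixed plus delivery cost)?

482

Open {H-α, H-β, H-γ}: assign each demand point to its cheapest open site.
  Z1→H-γ 2×5=10, Z2→H-α 17×5=85, Z3→H-γ 13×2=26, Z4→H-α 18×2=36, Z5→H-α 20×3=60, Z6→H-β 17×5=85
  delivery cost 302, fixed 180 → total 482.
Compare {H-β, H-γ}: delivery cost 431 + fixed 74 = 505.
Compare {H-α, H-β}: delivery cost 384 + fixed 136 = 520.
Compare {H-α, H-γ, H-δ}: delivery cost 285 + fixed 238 = 523.
All other subsets cost ≥ 505. Minimum total cost: 482.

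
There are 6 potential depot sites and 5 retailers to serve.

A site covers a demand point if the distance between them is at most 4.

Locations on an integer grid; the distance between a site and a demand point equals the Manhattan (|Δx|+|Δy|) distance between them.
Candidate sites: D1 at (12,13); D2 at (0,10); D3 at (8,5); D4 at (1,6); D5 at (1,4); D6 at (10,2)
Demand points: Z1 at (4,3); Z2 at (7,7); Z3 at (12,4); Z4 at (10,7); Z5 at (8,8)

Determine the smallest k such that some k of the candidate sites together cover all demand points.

Coverage sets (demand points within 4 of each site):
  D1: {}
  D2: {}
  D3: {Z2, Z4, Z5}
  D4: {}
  D5: {Z1}
  D6: {Z3}
No 2 sites suffice: every size-2 union leaves at least one demand point uncovered.
But {D3, D5, D6} covers everything, so the minimum is 3.

3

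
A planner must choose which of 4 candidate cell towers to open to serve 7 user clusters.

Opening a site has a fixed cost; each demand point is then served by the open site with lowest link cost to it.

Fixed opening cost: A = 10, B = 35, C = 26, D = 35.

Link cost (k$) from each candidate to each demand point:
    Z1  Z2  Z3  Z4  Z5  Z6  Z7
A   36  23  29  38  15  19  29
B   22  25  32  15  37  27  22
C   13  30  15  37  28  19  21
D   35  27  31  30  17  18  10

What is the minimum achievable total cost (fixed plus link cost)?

Open {A, C}: assign each demand point to its cheapest open site.
  Z1→C 13, Z2→A 23, Z3→C 15, Z4→C 37, Z5→A 15, Z6→A 19, Z7→C 21
  link cost 143, fixed 36 → total 179.
Compare {C}: link cost 163 + fixed 26 = 189.
Compare {A, B}: link cost 145 + fixed 45 = 190.
Compare {C, D}: link cost 130 + fixed 61 = 191.
All other subsets cost ≥ 189. Minimum total cost: 179.

179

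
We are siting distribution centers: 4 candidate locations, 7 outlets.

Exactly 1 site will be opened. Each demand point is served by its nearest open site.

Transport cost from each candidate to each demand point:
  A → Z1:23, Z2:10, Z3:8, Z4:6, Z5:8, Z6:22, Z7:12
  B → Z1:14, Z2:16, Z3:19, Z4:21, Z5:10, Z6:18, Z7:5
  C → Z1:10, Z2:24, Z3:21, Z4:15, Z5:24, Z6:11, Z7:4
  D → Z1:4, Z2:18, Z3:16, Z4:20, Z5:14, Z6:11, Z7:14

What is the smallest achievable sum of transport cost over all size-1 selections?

Open {A}.
  Z1→A 23, Z2→A 10, Z3→A 8, Z4→A 6, Z5→A 8, Z6→A 22, Z7→A 12  ⇒ total 89.
Compare {D}: total 97.
Compare {B}: total 103.
No size-1 selection does better; minimum is 89.

89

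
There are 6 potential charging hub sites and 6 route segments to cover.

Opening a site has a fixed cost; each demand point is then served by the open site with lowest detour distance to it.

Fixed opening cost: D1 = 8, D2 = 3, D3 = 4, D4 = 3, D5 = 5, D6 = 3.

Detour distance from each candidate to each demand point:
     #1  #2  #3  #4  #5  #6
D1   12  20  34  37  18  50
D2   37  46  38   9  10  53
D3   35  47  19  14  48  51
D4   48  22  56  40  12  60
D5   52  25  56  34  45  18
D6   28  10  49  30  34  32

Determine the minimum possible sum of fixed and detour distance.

101

Open {D1, D2, D3, D5, D6}: assign each demand point to its cheapest open site.
  #1→D1 12, #2→D6 10, #3→D3 19, #4→D2 9, #5→D2 10, #6→D5 18
  detour distance 78, fixed 23 → total 101.
Compare {D1, D2, D3, D4, D5, D6}: detour distance 78 + fixed 26 = 104.
Compare {D1, D2, D3, D5}: detour distance 88 + fixed 20 = 108.
Compare {D1, D3, D4, D5, D6}: detour distance 85 + fixed 23 = 108.
All other subsets cost ≥ 104. Minimum total cost: 101.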